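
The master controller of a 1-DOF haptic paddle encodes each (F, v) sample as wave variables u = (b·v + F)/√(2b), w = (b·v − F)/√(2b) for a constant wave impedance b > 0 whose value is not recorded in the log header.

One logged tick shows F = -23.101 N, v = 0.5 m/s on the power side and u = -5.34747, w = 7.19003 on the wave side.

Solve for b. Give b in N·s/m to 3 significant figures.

b = 6.79 N·s/m

u + w = 1.8426;  u + w = √(2b)·v, so √(2b) = 1.8426/0.5 = 3.6851.
b = (√(2b))²/2 = 13.5801/2 = 6.7901.
(Check via u − w = 2F/√(2b): u − w = -12.5375, 2F/√(2b) = -12.5374.)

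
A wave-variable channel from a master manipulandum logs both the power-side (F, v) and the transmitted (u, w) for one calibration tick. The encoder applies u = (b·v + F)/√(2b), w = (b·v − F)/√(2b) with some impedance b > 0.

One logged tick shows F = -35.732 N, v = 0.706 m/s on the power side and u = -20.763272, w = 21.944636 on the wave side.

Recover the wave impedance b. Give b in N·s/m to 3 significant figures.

b = 1.4 N·s/m

u + w = 1.181364;  u + w = √(2b)·v, so √(2b) = 1.181364/0.706 = 1.673320.
b = (√(2b))²/2 = 2.800000/2 = 1.400000.
(Check via u − w = 2F/√(2b): u − w = -42.707908, 2F/√(2b) = -42.707907.)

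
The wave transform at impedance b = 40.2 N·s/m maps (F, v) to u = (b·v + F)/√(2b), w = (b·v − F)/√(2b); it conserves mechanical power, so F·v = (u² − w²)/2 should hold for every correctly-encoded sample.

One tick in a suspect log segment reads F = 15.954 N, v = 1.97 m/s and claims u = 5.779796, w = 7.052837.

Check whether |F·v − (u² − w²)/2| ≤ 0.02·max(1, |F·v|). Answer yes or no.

F·v = 15.954×1.97 = 31.429380 W.
(u² − w²)/2 = (33.406042 − 49.742510)/2 = -8.168234 W.
|Δ| = 39.597614;  2% of max(1, |F·v|) = 0.628588.

no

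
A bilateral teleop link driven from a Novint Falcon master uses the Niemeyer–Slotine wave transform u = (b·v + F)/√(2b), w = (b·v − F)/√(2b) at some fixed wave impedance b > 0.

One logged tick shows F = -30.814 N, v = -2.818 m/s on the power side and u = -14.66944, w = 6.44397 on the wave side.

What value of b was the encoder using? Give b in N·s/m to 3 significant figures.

b = 4.26 N·s/m

u + w = -8.22547;  u + w = √(2b)·v, so √(2b) = -8.22547/(-2.818) = 2.91890.
b = (√(2b))²/2 = 8.52000/2 = 4.26000.
(Check via u − w = 2F/√(2b): u − w = -21.11341, 2F/√(2b) = -21.11341.)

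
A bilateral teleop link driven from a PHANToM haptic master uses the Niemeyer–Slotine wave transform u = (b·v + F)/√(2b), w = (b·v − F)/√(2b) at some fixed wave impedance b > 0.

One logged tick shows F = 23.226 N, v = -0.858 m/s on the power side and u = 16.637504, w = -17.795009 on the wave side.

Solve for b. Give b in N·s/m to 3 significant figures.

u + w = -1.157505;  u + w = √(2b)·v, so √(2b) = -1.157505/(-0.858) = 1.349073.
b = (√(2b))²/2 = 1.819999/2 = 0.910000.
(Check via u − w = 2F/√(2b): u − w = 34.432513, 2F/√(2b) = 34.432522.)

b = 0.91 N·s/m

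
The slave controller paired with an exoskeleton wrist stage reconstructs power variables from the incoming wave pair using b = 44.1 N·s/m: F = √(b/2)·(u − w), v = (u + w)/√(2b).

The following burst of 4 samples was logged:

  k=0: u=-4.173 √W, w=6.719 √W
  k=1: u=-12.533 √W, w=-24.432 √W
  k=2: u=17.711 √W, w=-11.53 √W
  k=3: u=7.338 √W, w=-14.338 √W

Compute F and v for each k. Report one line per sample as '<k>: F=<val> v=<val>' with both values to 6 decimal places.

k=0: u−w=-10.892000, u+w=2.546000; √(b/2)=4.695743, √(2b)=9.391486; F=4.695743×(-10.892)=-51.146030, v=2.546000/9.391486=0.271097
k=1: u−w=11.899000, u+w=-36.965000; √(b/2)=4.695743, √(2b)=9.391486; F=4.695743×11.899=55.874643, v=-36.965000/9.391486=-3.936012
k=2: u−w=29.241000, u+w=6.181000; √(b/2)=4.695743, √(2b)=9.391486; F=4.695743×29.241=137.308214, v=6.181000/9.391486=0.658149
k=3: u−w=21.676000, u+w=-7.000000; √(b/2)=4.695743, √(2b)=9.391486; F=4.695743×21.676=101.784920, v=-7.000000/9.391486=-0.745356

0: F=-51.146030 v=0.271097
1: F=55.874643 v=-3.936012
2: F=137.308214 v=0.658149
3: F=101.784920 v=-0.745356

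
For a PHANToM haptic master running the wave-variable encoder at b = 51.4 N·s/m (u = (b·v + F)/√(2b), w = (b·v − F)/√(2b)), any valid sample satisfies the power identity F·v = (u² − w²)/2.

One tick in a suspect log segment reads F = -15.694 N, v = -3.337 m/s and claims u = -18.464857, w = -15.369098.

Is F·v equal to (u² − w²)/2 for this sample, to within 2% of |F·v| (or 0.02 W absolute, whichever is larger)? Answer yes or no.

yes

F·v = (-15.694)×(-3.337) = 52.370878 W.
(u² − w²)/2 = (340.950944 − 236.209173)/2 = 52.370885 W.
|Δ| = 0.000007;  2% of max(1, |F·v|) = 1.047418.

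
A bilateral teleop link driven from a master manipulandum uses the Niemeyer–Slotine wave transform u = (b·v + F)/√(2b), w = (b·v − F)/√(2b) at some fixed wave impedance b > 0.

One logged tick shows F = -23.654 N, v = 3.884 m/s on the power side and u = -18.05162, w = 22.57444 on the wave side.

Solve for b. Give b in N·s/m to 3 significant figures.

b = 0.678 N·s/m

u + w = 4.5228;  u + w = √(2b)·v, so √(2b) = 4.5228/3.884 = 1.1645.
b = (√(2b))²/2 = 1.3560/2 = 0.6780.
(Check via u − w = 2F/√(2b): u − w = -40.6261, 2F/√(2b) = -40.6260.)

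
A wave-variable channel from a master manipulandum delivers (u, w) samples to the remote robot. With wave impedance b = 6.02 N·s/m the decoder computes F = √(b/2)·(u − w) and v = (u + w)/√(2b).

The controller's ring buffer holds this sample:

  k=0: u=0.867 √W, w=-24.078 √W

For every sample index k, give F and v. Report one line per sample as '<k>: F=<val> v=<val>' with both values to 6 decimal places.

k=0: u−w=24.945000, u+w=-23.211000; √(b/2)=1.734935, √(2b)=3.469870; F=1.734935×24.945=43.277957, v=-23.211000/3.469870=-6.689299

0: F=43.277957 v=-6.689299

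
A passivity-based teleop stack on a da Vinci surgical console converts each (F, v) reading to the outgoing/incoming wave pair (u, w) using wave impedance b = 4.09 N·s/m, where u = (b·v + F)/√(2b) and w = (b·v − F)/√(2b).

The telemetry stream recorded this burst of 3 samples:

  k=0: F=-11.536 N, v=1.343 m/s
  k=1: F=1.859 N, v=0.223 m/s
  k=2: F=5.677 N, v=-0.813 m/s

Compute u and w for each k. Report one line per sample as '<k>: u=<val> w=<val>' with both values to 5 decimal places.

0: u=-2.11293 w=5.95400
1: u=0.96888 w=-0.33109
2: u=0.82230 w=-3.14753

k=0: b·v=4.09×1.343=5.49287; √(2b)=2.86007; u=(5.49287+(-11.536))/2.86007=-2.11293, w=(5.49287−(-11.536))/2.86007=5.95400
k=1: b·v=4.09×0.223=0.91207; √(2b)=2.86007; u=(0.91207+1.859)/2.86007=0.96888, w=(0.91207−1.859)/2.86007=-0.33109
k=2: b·v=4.09×(-0.813)=-3.32517; √(2b)=2.86007; u=(-3.32517+5.677)/2.86007=0.82230, w=(-3.32517−5.677)/2.86007=-3.14753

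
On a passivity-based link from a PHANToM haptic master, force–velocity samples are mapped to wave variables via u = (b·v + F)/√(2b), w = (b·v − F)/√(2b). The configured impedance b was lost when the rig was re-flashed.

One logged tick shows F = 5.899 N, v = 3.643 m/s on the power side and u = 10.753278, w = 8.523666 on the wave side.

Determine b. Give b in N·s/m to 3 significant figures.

u + w = 19.276944;  u + w = √(2b)·v, so √(2b) = 19.276944/3.643 = 5.291503.
b = (√(2b))²/2 = 28.000000/2 = 14.000000.
(Check via u − w = 2F/√(2b): u − w = 2.229612, 2F/√(2b) = 2.229612.)

b = 14 N·s/m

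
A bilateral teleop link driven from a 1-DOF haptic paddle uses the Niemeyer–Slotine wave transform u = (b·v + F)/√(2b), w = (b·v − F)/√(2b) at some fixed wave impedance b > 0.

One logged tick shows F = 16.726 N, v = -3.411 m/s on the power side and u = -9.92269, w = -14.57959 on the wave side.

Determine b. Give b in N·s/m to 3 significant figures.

b = 25.8 N·s/m

u + w = -24.5023;  u + w = √(2b)·v, so √(2b) = -24.5023/(-3.411) = 7.1833.
b = (√(2b))²/2 = 51.6000/2 = 25.8000.
(Check via u − w = 2F/√(2b): u − w = 4.6569, 2F/√(2b) = 4.6569.)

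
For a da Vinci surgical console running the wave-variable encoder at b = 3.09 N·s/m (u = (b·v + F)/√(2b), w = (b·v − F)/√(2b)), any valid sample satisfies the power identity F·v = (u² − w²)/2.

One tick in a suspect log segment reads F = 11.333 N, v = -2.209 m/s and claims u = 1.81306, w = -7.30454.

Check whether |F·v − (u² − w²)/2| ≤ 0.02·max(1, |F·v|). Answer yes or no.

yes

F·v = 11.333×(-2.209) = -25.0346 W.
(u² − w²)/2 = (3.2872 − 53.3563)/2 = -25.0346 W.
|Δ| = 0.0000;  2% of max(1, |F·v|) = 0.5007.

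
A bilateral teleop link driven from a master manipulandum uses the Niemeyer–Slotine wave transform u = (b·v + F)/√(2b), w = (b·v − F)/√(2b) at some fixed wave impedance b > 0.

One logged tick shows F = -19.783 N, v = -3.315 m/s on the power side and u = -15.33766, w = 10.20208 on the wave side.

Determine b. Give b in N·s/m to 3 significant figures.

b = 1.2 N·s/m

u + w = -5.1356;  u + w = √(2b)·v, so √(2b) = -5.1356/(-3.315) = 1.5492.
b = (√(2b))²/2 = 2.4000/2 = 1.2000.
(Check via u − w = 2F/√(2b): u − w = -25.5397, 2F/√(2b) = -25.5397.)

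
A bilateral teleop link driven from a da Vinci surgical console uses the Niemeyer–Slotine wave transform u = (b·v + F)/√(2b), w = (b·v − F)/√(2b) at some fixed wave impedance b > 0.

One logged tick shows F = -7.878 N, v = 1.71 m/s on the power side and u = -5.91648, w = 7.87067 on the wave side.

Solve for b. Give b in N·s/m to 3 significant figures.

u + w = 1.9542;  u + w = √(2b)·v, so √(2b) = 1.9542/1.71 = 1.1428.
b = (√(2b))²/2 = 1.3060/2 = 0.6530.
(Check via u − w = 2F/√(2b): u − w = -13.7872, 2F/√(2b) = -13.7872.)

b = 0.653 N·s/m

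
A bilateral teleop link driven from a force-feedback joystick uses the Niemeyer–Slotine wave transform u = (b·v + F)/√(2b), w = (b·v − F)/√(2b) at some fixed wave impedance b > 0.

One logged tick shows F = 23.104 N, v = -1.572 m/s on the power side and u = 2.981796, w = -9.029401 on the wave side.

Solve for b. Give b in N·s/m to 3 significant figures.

b = 7.4 N·s/m

u + w = -6.047605;  u + w = √(2b)·v, so √(2b) = -6.047605/(-1.572) = 3.847077.
b = (√(2b))²/2 = 14.800001/2 = 7.400001.
(Check via u − w = 2F/√(2b): u − w = 12.011197, 2F/√(2b) = 12.011197.)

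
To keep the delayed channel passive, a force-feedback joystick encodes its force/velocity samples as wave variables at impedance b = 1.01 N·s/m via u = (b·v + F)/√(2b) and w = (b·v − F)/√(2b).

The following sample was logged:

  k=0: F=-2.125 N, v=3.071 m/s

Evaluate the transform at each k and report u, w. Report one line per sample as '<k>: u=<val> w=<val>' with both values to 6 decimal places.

0: u=0.687211 w=3.677500

k=0: b·v=1.01×3.071=3.101710; √(2b)=1.421267; u=(3.101710+(-2.125))/1.421267=0.687211, w=(3.101710−(-2.125))/1.421267=3.677500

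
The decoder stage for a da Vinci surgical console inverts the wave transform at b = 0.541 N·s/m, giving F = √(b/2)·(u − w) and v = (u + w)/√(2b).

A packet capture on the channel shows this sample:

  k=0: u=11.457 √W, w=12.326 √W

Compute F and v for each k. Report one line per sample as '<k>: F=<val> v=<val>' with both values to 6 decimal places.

k=0: u−w=-0.869000, u+w=23.783000; √(b/2)=0.520096, √(2b)=1.040192; F=0.520096×(-0.869)=-0.451964, v=23.783000/1.040192=22.864042

0: F=-0.451964 v=22.864042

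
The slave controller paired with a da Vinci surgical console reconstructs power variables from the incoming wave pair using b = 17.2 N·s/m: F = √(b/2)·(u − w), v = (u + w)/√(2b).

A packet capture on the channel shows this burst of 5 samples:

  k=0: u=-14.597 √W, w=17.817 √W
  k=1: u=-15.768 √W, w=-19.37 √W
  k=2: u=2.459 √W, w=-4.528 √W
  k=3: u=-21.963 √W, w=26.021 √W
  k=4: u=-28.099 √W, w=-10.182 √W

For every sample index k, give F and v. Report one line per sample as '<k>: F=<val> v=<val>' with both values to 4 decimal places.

k=0: u−w=-32.4140, u+w=3.2200; √(b/2)=2.9326, √(2b)=5.8652; F=2.9326×(-32.414)=-95.0565, v=3.2200/5.8652=0.5490
k=1: u−w=3.6020, u+w=-35.1380; √(b/2)=2.9326, √(2b)=5.8652; F=2.9326×3.602=10.5631, v=-35.1380/5.8652=-5.9910
k=2: u−w=6.9870, u+w=-2.0690; √(b/2)=2.9326, √(2b)=5.8652; F=2.9326×6.987=20.4899, v=-2.0690/5.8652=-0.3528
k=3: u−w=-47.9840, u+w=4.0580; √(b/2)=2.9326, √(2b)=5.8652; F=2.9326×(-47.984)=-140.7167, v=4.0580/5.8652=0.6919
k=4: u−w=-17.9170, u+w=-38.2810; √(b/2)=2.9326, √(2b)=5.8652; F=2.9326×(-17.917)=-52.5430, v=-38.2810/5.8652=-6.5269

0: F=-95.0565 v=0.5490
1: F=10.5631 v=-5.9910
2: F=20.4899 v=-0.3528
3: F=-140.7167 v=0.6919
4: F=-52.5430 v=-6.5269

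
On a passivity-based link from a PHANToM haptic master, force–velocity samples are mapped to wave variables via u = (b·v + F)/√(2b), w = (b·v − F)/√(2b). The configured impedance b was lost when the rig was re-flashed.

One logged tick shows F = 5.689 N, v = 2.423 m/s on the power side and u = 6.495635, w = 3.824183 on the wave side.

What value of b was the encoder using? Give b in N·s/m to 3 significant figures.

u + w = 10.319818;  u + w = √(2b)·v, so √(2b) = 10.319818/2.423 = 4.259108.
b = (√(2b))²/2 = 18.139999/2 = 9.069999.
(Check via u − w = 2F/√(2b): u − w = 2.671452, 2F/√(2b) = 2.671452.)

b = 9.07 N·s/m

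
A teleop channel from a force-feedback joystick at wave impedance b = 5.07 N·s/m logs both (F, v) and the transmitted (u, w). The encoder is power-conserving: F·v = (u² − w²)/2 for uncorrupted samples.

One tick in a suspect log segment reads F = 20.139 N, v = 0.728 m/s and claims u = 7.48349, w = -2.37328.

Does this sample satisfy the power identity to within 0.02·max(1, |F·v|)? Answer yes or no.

F·v = 20.139×0.728 = 14.66119 W.
(u² − w²)/2 = (56.00262 − 5.63246)/2 = 25.18508 W.
|Δ| = 10.52389;  2% of max(1, |F·v|) = 0.29322.

no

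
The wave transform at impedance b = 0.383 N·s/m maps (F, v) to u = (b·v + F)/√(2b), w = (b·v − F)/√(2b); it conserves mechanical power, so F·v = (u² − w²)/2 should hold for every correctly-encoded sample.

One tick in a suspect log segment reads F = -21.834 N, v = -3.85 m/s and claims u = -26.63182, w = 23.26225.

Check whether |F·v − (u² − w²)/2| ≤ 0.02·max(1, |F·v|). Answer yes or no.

F·v = (-21.834)×(-3.85) = 84.0609 W.
(u² − w²)/2 = (709.2538 − 541.1323)/2 = 84.0608 W.
|Δ| = 0.0001;  2% of max(1, |F·v|) = 1.6812.

yes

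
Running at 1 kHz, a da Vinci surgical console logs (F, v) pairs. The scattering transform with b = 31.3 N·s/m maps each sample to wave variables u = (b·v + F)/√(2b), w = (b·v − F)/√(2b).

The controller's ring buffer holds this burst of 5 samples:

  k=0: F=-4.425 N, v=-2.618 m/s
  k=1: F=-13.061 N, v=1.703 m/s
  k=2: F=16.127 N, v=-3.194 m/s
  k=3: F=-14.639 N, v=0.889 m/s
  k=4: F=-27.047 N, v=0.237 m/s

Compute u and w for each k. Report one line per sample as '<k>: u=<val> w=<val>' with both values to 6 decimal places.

0: u=-10.916105 w=-9.797553
1: u=5.086302 w=8.387862
2: u=-10.597198 w=-14.673782
3: u=1.666667 w=5.367115
4: u=-2.480897 w=4.356045

k=0: b·v=31.3×(-2.618)=-81.943400; √(2b)=7.912016; u=(-81.943400+(-4.425))/7.912016=-10.916105, w=(-81.943400−(-4.425))/7.912016=-9.797553
k=1: b·v=31.3×1.703=53.303900; √(2b)=7.912016; u=(53.303900+(-13.061))/7.912016=5.086302, w=(53.303900−(-13.061))/7.912016=8.387862
k=2: b·v=31.3×(-3.194)=-99.972200; √(2b)=7.912016; u=(-99.972200+16.127)/7.912016=-10.597198, w=(-99.972200−16.127)/7.912016=-14.673782
k=3: b·v=31.3×0.889=27.825700; √(2b)=7.912016; u=(27.825700+(-14.639))/7.912016=1.666667, w=(27.825700−(-14.639))/7.912016=5.367115
k=4: b·v=31.3×0.237=7.418100; √(2b)=7.912016; u=(7.418100+(-27.047))/7.912016=-2.480897, w=(7.418100−(-27.047))/7.912016=4.356045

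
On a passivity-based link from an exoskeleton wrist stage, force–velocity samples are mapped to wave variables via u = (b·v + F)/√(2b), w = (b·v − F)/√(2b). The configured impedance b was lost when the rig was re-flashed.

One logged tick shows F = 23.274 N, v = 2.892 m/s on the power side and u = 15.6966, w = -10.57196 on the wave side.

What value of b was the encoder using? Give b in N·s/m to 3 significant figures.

b = 1.57 N·s/m

u + w = 5.12464;  u + w = √(2b)·v, so √(2b) = 5.12464/2.892 = 1.77201.
b = (√(2b))²/2 = 3.14000/2 = 1.57000.
(Check via u − w = 2F/√(2b): u − w = 26.26856, 2F/√(2b) = 26.26854.)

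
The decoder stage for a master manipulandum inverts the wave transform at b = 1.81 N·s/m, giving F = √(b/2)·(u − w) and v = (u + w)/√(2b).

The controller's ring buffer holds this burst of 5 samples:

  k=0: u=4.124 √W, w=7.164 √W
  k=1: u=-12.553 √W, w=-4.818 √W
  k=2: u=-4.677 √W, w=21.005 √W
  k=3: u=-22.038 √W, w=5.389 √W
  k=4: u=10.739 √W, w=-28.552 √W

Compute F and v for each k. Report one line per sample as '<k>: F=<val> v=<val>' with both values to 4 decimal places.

0: F=-2.8920 v=5.9328
1: F=-7.3584 v=-9.1300
2: F=-24.4317 v=8.5818
3: F=-26.0917 v=-8.7505
4: F=37.3781 v=-9.3623

k=0: u−w=-3.0400, u+w=11.2880; √(b/2)=0.9513, √(2b)=1.9026; F=0.9513×(-3.04)=-2.8920, v=11.2880/1.9026=5.9328
k=1: u−w=-7.7350, u+w=-17.3710; √(b/2)=0.9513, √(2b)=1.9026; F=0.9513×(-7.735)=-7.3584, v=-17.3710/1.9026=-9.1300
k=2: u−w=-25.6820, u+w=16.3280; √(b/2)=0.9513, √(2b)=1.9026; F=0.9513×(-25.682)=-24.4317, v=16.3280/1.9026=8.5818
k=3: u−w=-27.4270, u+w=-16.6490; √(b/2)=0.9513, √(2b)=1.9026; F=0.9513×(-27.427)=-26.0917, v=-16.6490/1.9026=-8.7505
k=4: u−w=39.2910, u+w=-17.8130; √(b/2)=0.9513, √(2b)=1.9026; F=0.9513×39.291=37.3781, v=-17.8130/1.9026=-9.3623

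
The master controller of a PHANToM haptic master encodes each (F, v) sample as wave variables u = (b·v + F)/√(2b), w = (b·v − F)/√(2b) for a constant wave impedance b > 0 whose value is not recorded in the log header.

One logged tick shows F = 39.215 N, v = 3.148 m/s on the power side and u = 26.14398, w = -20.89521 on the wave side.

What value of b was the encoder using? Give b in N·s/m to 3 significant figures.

u + w = 5.24877;  u + w = √(2b)·v, so √(2b) = 5.24877/3.148 = 1.66733.
b = (√(2b))²/2 = 2.78001/2 = 1.39000.
(Check via u − w = 2F/√(2b): u − w = 47.03919, 2F/√(2b) = 47.03914.)

b = 1.39 N·s/m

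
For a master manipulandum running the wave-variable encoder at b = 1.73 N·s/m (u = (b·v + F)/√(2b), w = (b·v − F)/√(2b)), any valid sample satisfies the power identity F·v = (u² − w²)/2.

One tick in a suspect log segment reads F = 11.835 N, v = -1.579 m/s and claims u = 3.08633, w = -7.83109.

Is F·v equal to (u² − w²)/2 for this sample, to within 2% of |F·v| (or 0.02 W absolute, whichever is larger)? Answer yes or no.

F·v = 11.835×(-1.579) = -18.6875 W.
(u² − w²)/2 = (9.5254 − 61.3260)/2 = -25.9003 W.
|Δ| = 7.2128;  2% of max(1, |F·v|) = 0.3737.

no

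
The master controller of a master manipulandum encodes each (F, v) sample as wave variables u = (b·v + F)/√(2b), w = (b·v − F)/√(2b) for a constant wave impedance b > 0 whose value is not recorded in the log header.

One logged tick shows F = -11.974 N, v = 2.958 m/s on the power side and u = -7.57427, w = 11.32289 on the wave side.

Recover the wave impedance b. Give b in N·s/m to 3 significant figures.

b = 0.803 N·s/m

u + w = 3.7486;  u + w = √(2b)·v, so √(2b) = 3.7486/2.958 = 1.2673.
b = (√(2b))²/2 = 1.6060/2 = 0.8030.
(Check via u − w = 2F/√(2b): u − w = -18.8972, 2F/√(2b) = -18.8971.)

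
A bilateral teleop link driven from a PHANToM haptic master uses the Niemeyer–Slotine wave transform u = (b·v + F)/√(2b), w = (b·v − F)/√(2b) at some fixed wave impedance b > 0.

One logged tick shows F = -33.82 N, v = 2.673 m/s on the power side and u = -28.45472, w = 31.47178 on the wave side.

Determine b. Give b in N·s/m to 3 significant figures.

b = 0.637 N·s/m

u + w = 3.0171;  u + w = √(2b)·v, so √(2b) = 3.0171/2.673 = 1.1287.
b = (√(2b))²/2 = 1.2740/2 = 0.6370.
(Check via u − w = 2F/√(2b): u − w = -59.9265, 2F/√(2b) = -59.9265.)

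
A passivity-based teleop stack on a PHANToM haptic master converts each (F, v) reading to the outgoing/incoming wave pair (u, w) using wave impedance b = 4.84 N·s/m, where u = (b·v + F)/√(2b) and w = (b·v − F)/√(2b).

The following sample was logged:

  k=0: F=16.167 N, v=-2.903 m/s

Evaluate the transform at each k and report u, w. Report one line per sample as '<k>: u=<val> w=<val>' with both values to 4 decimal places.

k=0: b·v=4.84×(-2.903)=-14.0505; √(2b)=3.1113; u=(-14.0505+16.167)/3.1113=0.6803, w=(-14.0505−16.167)/3.1113=-9.7123

0: u=0.6803 w=-9.7123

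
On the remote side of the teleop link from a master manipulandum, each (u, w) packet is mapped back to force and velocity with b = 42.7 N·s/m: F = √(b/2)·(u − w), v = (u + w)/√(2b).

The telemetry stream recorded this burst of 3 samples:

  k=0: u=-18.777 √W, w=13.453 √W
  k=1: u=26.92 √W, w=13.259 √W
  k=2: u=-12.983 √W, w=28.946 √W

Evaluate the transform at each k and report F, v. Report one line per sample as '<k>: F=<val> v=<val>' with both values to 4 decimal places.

0: F=-148.9221 v=-0.5761
1: F=63.1221 v=4.3478
2: F=-193.7374 v=1.7274

k=0: u−w=-32.2300, u+w=-5.3240; √(b/2)=4.6206, √(2b)=9.2412; F=4.6206×(-32.23)=-148.9221, v=-5.3240/9.2412=-0.5761
k=1: u−w=13.6610, u+w=40.1790; √(b/2)=4.6206, √(2b)=9.2412; F=4.6206×13.661=63.1221, v=40.1790/9.2412=4.3478
k=2: u−w=-41.9290, u+w=15.9630; √(b/2)=4.6206, √(2b)=9.2412; F=4.6206×(-41.929)=-193.7374, v=15.9630/9.2412=1.7274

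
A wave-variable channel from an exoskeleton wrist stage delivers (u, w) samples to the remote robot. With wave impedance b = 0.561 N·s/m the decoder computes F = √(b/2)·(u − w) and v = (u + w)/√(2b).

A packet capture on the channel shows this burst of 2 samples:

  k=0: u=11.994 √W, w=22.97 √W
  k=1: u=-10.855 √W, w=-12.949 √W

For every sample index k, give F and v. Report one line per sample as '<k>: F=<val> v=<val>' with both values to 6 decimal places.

k=0: u−w=-10.976000, u+w=34.964000; √(b/2)=0.529623, √(2b)=1.059245; F=0.529623×(-10.976)=-5.813137, v=34.964000/1.059245=33.008416
k=1: u−w=2.094000, u+w=-23.804000; √(b/2)=0.529623, √(2b)=1.059245; F=0.529623×2.094=1.109030, v=-23.804000/1.059245=-22.472610

0: F=-5.813137 v=33.008416
1: F=1.109030 v=-22.472610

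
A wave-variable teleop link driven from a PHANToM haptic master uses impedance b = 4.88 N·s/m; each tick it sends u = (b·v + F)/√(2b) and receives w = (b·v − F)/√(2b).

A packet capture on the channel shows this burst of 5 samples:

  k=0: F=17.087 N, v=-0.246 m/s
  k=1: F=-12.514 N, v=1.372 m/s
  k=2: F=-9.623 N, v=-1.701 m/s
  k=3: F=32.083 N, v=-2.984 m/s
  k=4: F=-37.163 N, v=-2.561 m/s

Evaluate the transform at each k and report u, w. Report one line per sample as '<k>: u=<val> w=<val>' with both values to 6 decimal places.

0: u=5.085151 w=-5.853680
1: u=-1.862501 w=6.148766
2: u=-5.737294 w=0.423200
3: u=5.608361 w=-14.930675
4: u=-15.895996 w=7.895177

k=0: b·v=4.88×(-0.246)=-1.200480; √(2b)=3.124100; u=(-1.200480+17.087)/3.124100=5.085151, w=(-1.200480−17.087)/3.124100=-5.853680
k=1: b·v=4.88×1.372=6.695360; √(2b)=3.124100; u=(6.695360+(-12.514))/3.124100=-1.862501, w=(6.695360−(-12.514))/3.124100=6.148766
k=2: b·v=4.88×(-1.701)=-8.300880; √(2b)=3.124100; u=(-8.300880+(-9.623))/3.124100=-5.737294, w=(-8.300880−(-9.623))/3.124100=0.423200
k=3: b·v=4.88×(-2.984)=-14.561920; √(2b)=3.124100; u=(-14.561920+32.083)/3.124100=5.608361, w=(-14.561920−32.083)/3.124100=-14.930675
k=4: b·v=4.88×(-2.561)=-12.497680; √(2b)=3.124100; u=(-12.497680+(-37.163))/3.124100=-15.895996, w=(-12.497680−(-37.163))/3.124100=7.895177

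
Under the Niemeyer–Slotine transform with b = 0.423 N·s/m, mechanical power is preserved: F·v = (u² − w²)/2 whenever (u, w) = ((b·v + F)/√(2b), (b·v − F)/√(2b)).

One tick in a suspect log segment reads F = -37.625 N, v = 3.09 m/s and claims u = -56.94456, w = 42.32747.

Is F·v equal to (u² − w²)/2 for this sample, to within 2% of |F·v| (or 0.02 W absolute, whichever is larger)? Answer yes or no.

no

F·v = (-37.625)×3.09 = -116.26125 W.
(u² − w²)/2 = (3242.68291 − 1791.61472)/2 = 725.53410 W.
|Δ| = 841.79535;  2% of max(1, |F·v|) = 2.32522.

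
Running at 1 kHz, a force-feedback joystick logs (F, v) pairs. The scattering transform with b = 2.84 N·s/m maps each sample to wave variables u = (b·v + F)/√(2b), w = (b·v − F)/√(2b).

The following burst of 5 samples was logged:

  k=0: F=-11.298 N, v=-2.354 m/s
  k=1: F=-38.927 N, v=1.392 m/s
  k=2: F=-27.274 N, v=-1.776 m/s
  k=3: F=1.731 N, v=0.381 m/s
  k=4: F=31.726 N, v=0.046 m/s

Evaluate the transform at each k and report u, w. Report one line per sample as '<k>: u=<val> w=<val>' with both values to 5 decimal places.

0: u=-7.54565 w=1.93542
1: u=-14.67465 w=17.99217
2: u=-13.56026 w=9.32757
3: u=1.18033 w=-0.27230
4: u=13.36675 w=-13.25712

k=0: b·v=2.84×(-2.354)=-6.68536; √(2b)=2.38328; u=(-6.68536+(-11.298))/2.38328=-7.54565, w=(-6.68536−(-11.298))/2.38328=1.93542
k=1: b·v=2.84×1.392=3.95328; √(2b)=2.38328; u=(3.95328+(-38.927))/2.38328=-14.67465, w=(3.95328−(-38.927))/2.38328=17.99217
k=2: b·v=2.84×(-1.776)=-5.04384; √(2b)=2.38328; u=(-5.04384+(-27.274))/2.38328=-13.56026, w=(-5.04384−(-27.274))/2.38328=9.32757
k=3: b·v=2.84×0.381=1.08204; √(2b)=2.38328; u=(1.08204+1.731)/2.38328=1.18033, w=(1.08204−1.731)/2.38328=-0.27230
k=4: b·v=2.84×0.046=0.13064; √(2b)=2.38328; u=(0.13064+31.726)/2.38328=13.36675, w=(0.13064−31.726)/2.38328=-13.25712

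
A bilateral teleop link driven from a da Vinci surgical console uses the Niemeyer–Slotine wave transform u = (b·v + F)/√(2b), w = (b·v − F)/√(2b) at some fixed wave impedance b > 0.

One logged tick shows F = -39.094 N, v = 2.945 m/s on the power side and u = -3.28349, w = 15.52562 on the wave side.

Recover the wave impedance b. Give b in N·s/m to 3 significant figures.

u + w = 12.24213;  u + w = √(2b)·v, so √(2b) = 12.24213/2.945 = 4.15692.
b = (√(2b))²/2 = 17.27999/2 = 8.63999.
(Check via u − w = 2F/√(2b): u − w = -18.80911, 2F/√(2b) = -18.80912.)

b = 8.64 N·s/m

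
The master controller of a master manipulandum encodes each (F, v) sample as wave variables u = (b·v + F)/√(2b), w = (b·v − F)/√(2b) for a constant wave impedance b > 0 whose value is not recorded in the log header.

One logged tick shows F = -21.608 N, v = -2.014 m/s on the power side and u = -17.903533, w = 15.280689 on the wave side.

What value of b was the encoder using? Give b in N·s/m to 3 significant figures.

b = 0.848 N·s/m

u + w = -2.622844;  u + w = √(2b)·v, so √(2b) = -2.622844/(-2.014) = 1.302306.
b = (√(2b))²/2 = 1.696001/2 = 0.848000.
(Check via u − w = 2F/√(2b): u − w = -33.184222, 2F/√(2b) = -33.184217.)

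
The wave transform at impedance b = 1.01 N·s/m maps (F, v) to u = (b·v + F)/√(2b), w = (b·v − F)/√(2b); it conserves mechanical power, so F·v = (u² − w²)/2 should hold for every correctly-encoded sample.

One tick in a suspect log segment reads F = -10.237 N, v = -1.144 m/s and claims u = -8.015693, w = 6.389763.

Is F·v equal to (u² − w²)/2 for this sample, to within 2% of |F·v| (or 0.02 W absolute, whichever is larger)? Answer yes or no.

yes

F·v = (-10.237)×(-1.144) = 11.711128 W.
(u² − w²)/2 = (64.251334 − 40.829071)/2 = 11.711132 W.
|Δ| = 0.000004;  2% of max(1, |F·v|) = 0.234223.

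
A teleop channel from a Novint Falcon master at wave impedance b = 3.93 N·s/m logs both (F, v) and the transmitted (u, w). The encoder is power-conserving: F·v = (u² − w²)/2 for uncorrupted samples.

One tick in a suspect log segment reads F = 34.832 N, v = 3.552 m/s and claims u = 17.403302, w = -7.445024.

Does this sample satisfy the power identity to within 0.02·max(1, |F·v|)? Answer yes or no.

F·v = 34.832×3.552 = 123.723264 W.
(u² − w²)/2 = (302.874921 − 55.428382)/2 = 123.723269 W.
|Δ| = 0.000005;  2% of max(1, |F·v|) = 2.474465.

yes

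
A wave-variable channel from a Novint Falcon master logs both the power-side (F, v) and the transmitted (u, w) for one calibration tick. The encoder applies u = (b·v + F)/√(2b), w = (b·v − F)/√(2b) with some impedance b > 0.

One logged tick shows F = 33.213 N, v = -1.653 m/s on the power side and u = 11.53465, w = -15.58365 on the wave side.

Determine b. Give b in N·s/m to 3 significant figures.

b = 3 N·s/m

u + w = -4.04900;  u + w = √(2b)·v, so √(2b) = -4.04900/(-1.653) = 2.44949.
b = (√(2b))²/2 = 5.99998/2 = 2.99999.
(Check via u − w = 2F/√(2b): u − w = 27.11830, 2F/√(2b) = 27.11834.)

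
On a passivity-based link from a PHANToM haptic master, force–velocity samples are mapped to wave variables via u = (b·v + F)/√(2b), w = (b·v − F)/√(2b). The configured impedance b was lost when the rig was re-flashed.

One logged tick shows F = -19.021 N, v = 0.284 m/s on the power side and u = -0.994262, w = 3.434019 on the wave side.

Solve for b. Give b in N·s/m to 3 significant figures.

b = 36.9 N·s/m

u + w = 2.439757;  u + w = √(2b)·v, so √(2b) = 2.439757/0.284 = 8.590694.
b = (√(2b))²/2 = 73.800018/2 = 36.900009.
(Check via u − w = 2F/√(2b): u − w = -4.428281, 2F/√(2b) = -4.428280.)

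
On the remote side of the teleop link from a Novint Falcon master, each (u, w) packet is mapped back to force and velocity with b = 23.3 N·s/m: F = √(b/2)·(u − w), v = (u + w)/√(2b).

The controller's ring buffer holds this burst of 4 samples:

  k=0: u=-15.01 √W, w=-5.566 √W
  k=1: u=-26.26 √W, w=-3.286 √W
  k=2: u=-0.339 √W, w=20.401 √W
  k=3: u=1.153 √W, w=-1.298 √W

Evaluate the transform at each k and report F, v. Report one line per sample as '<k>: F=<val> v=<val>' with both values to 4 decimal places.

k=0: u−w=-9.4440, u+w=-20.5760; √(b/2)=3.4132, √(2b)=6.8264; F=3.4132×(-9.444)=-32.2344, v=-20.5760/6.8264=-3.0142
k=1: u−w=-22.9740, u+w=-29.5460; √(b/2)=3.4132, √(2b)=6.8264; F=3.4132×(-22.974)=-78.4151, v=-29.5460/6.8264=-4.3282
k=2: u−w=-20.7400, u+w=20.0620; √(b/2)=3.4132, √(2b)=6.8264; F=3.4132×(-20.74)=-70.7900, v=20.0620/6.8264=2.9389
k=3: u−w=2.4510, u+w=-0.1450; √(b/2)=3.4132, √(2b)=6.8264; F=3.4132×2.451=8.3658, v=-0.1450/6.8264=-0.0212

0: F=-32.2344 v=-3.0142
1: F=-78.4151 v=-4.3282
2: F=-70.7900 v=2.9389
3: F=8.3658 v=-0.0212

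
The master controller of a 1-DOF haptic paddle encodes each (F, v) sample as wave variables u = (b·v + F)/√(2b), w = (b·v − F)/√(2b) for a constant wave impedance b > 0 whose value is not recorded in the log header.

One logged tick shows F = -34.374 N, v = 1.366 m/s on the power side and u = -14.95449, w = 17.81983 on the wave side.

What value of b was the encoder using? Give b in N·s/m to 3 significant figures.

b = 2.2 N·s/m

u + w = 2.8653;  u + w = √(2b)·v, so √(2b) = 2.8653/1.366 = 2.0976.
b = (√(2b))²/2 = 4.4000/2 = 2.2000.
(Check via u − w = 2F/√(2b): u − w = -32.7743, 2F/√(2b) = -32.7744.)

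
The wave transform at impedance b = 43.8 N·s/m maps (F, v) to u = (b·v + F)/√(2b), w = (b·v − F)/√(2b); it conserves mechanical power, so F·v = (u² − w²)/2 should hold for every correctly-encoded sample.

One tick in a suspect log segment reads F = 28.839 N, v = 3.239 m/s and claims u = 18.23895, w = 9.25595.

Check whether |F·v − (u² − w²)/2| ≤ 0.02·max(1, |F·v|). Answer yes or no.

F·v = 28.839×3.239 = 93.4095 W.
(u² − w²)/2 = (332.6593 − 85.6726)/2 = 123.4933 W.
|Δ| = 30.0838;  2% of max(1, |F·v|) = 1.8682.

no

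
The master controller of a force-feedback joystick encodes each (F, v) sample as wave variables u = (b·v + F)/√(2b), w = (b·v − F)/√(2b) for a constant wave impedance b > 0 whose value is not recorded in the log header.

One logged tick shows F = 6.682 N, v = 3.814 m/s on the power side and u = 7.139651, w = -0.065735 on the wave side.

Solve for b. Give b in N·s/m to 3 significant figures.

u + w = 7.073916;  u + w = √(2b)·v, so √(2b) = 7.073916/3.814 = 1.854724.
b = (√(2b))²/2 = 3.440000/2 = 1.720000.
(Check via u − w = 2F/√(2b): u − w = 7.205386, 2F/√(2b) = 7.205386.)

b = 1.72 N·s/m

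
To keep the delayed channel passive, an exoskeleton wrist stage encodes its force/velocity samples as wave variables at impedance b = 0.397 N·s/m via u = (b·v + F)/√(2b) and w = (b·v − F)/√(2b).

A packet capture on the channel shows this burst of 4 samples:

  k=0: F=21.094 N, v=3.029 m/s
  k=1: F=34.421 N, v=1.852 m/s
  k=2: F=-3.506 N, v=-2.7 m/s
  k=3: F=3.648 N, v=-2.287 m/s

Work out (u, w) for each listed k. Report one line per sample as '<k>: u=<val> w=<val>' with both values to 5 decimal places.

0: u=25.02227 w=-22.32323
1: u=39.45411 w=-37.80385
2: u=-5.13755 w=2.73167
3: u=3.07503 w=-5.11290

k=0: b·v=0.397×3.029=1.20251; √(2b)=0.89107; u=(1.20251+21.094)/0.89107=25.02227, w=(1.20251−21.094)/0.89107=-22.32323
k=1: b·v=0.397×1.852=0.73524; √(2b)=0.89107; u=(0.73524+34.421)/0.89107=39.45411, w=(0.73524−34.421)/0.89107=-37.80385
k=2: b·v=0.397×(-2.7)=-1.07190; √(2b)=0.89107; u=(-1.07190+(-3.506))/0.89107=-5.13755, w=(-1.07190−(-3.506))/0.89107=2.73167
k=3: b·v=0.397×(-2.287)=-0.90794; √(2b)=0.89107; u=(-0.90794+3.648)/0.89107=3.07503, w=(-0.90794−3.648)/0.89107=-5.11290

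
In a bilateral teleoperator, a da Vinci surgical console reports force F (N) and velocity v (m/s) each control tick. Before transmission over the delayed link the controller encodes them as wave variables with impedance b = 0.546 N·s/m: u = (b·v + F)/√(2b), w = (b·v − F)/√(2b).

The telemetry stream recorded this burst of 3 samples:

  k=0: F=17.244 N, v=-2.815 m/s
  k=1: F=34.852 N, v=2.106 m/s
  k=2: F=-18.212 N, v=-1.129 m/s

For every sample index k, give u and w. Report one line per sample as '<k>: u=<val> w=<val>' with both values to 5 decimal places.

k=0: b·v=0.546×(-2.815)=-1.53699; √(2b)=1.04499; u=(-1.53699+17.244)/1.04499=15.03080, w=(-1.53699−17.244)/1.04499=-17.97244
k=1: b·v=0.546×2.106=1.14988; √(2b)=1.04499; u=(1.14988+34.852)/1.04499=34.45195, w=(1.14988−34.852)/1.04499=-32.25121
k=2: b·v=0.546×(-1.129)=-0.61643; √(2b)=1.04499; u=(-0.61643+(-18.212))/1.04499=-18.01785, w=(-0.61643−(-18.212))/1.04499=16.83805

0: u=15.03080 w=-17.97244
1: u=34.45195 w=-32.25121
2: u=-18.01785 w=16.83805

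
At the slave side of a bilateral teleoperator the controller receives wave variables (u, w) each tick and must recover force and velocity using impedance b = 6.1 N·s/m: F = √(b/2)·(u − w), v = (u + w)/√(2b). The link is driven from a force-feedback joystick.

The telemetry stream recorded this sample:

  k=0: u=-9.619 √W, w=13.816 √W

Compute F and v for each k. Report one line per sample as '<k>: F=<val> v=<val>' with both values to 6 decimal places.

k=0: u−w=-23.435000, u+w=4.197000; √(b/2)=1.746425, √(2b)=3.492850; F=1.746425×(-23.435)=-40.927468, v=4.197000/3.492850=1.201598

0: F=-40.927468 v=1.201598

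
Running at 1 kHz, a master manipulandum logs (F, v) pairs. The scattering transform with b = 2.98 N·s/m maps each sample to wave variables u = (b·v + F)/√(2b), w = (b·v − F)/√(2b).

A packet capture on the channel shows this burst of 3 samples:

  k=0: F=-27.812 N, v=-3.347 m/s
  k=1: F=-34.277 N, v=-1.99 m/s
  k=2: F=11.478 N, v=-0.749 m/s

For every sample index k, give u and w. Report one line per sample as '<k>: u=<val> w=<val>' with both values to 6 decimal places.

k=0: b·v=2.98×(-3.347)=-9.974060; √(2b)=2.441311; u=(-9.974060+(-27.812))/2.441311=-15.477773, w=(-9.974060−(-27.812))/2.441311=7.306705
k=1: b·v=2.98×(-1.99)=-5.930200; √(2b)=2.441311; u=(-5.930200+(-34.277))/2.441311=-16.469511, w=(-5.930200−(-34.277))/2.441311=11.611302
k=2: b·v=2.98×(-0.749)=-2.232020; √(2b)=2.441311; u=(-2.232020+11.478)/2.441311=3.787301, w=(-2.232020−11.478)/2.441311=-5.615843

0: u=-15.477773 w=7.306705
1: u=-16.469511 w=11.611302
2: u=3.787301 w=-5.615843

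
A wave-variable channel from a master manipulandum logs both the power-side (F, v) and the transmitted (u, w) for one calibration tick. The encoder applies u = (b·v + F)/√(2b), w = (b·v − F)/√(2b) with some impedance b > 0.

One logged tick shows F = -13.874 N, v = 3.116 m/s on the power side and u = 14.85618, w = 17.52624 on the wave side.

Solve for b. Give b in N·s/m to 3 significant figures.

u + w = 32.3824;  u + w = √(2b)·v, so √(2b) = 32.3824/3.116 = 10.3923.
b = (√(2b))²/2 = 108.0000/2 = 54.0000.
(Check via u − w = 2F/√(2b): u − w = -2.6701, 2F/√(2b) = -2.6701.)

b = 54 N·s/m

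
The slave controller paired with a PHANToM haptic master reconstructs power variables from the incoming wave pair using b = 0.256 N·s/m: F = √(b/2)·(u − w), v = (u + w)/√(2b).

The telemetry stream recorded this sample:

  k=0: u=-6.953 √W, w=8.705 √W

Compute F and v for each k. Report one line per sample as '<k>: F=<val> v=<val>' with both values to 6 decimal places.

k=0: u−w=-15.658000, u+w=1.752000; √(b/2)=0.357771, √(2b)=0.715542; F=0.357771×(-15.658)=-5.601976, v=1.752000/0.715542=2.448494

0: F=-5.601976 v=2.448494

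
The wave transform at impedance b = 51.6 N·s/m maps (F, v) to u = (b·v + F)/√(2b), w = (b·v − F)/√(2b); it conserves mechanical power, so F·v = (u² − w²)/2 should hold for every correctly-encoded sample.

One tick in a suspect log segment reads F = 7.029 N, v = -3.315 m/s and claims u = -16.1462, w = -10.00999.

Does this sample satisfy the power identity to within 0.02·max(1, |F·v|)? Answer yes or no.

F·v = 7.029×(-3.315) = -23.30113 W.
(u² − w²)/2 = (260.69977 − 100.19990)/2 = 80.24994 W.
|Δ| = 103.55107;  2% of max(1, |F·v|) = 0.46602.

no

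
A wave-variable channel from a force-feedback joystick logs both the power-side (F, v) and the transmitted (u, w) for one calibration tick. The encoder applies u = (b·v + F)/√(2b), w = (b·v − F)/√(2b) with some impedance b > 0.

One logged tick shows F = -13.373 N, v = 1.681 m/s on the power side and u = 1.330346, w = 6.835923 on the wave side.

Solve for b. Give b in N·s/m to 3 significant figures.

u + w = 8.166269;  u + w = √(2b)·v, so √(2b) = 8.166269/1.681 = 4.857983.
b = (√(2b))²/2 = 23.599996/2 = 11.799998.
(Check via u − w = 2F/√(2b): u − w = -5.505577, 2F/√(2b) = -5.505577.)

b = 11.8 N·s/m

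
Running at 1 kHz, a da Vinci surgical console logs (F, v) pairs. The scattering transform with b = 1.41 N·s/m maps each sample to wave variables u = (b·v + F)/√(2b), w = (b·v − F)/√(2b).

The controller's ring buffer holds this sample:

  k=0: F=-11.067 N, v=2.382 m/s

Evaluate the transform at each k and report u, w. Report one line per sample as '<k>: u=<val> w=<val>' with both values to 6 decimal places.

k=0: b·v=1.41×2.382=3.358620; √(2b)=1.679286; u=(3.358620+(-11.067))/1.679286=-4.590273, w=(3.358620−(-11.067))/1.679286=8.590332

0: u=-4.590273 w=8.590332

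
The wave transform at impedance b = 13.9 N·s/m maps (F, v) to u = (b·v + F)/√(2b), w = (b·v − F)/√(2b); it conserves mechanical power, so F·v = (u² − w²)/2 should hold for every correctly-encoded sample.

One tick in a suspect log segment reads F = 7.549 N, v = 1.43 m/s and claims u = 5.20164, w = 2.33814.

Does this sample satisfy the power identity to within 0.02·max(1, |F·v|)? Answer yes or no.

yes

F·v = 7.549×1.43 = 10.79507 W.
(u² − w²)/2 = (27.05706 − 5.46690)/2 = 10.79508 W.
|Δ| = 0.00001;  2% of max(1, |F·v|) = 0.21590.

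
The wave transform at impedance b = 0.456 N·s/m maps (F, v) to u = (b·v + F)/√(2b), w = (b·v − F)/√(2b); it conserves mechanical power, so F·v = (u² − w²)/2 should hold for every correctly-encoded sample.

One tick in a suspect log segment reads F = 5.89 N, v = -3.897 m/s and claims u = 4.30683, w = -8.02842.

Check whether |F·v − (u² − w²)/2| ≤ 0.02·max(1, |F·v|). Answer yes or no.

F·v = 5.89×(-3.897) = -22.95333 W.
(u² − w²)/2 = (18.54878 − 64.45553)/2 = -22.95337 W.
|Δ| = 0.00004;  2% of max(1, |F·v|) = 0.45907.

yes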